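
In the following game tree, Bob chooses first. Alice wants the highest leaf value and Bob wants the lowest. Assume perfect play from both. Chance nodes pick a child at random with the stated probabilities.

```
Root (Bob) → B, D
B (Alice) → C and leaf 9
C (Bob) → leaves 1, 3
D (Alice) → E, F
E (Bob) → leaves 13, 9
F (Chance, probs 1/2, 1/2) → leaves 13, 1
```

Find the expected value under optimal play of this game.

C (Bob): min(1, 3) = 1
B (Alice): max(1, 9) = 9
E (Bob): min(13, 9) = 9
F (Chance): 1/2·13 + 1/2·1 = 7
D (Alice): max(9, 7) = 9
Root (Bob): min(9, 9) = 9

9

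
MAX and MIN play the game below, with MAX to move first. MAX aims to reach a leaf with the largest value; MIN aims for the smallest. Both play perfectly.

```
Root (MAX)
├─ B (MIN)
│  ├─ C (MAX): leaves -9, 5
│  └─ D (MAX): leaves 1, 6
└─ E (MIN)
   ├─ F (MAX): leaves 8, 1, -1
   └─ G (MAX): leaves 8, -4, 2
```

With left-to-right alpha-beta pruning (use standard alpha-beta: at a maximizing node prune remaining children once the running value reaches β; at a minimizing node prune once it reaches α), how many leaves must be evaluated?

8

C [α=-∞,β=+∞]: v=5
D [α=-∞,β=5]: v=6
B [α=-∞,β=+∞]: v=5
F [α=5,β=+∞]: v=8
G [α=5,β=8]: v=8 after child 1 ≥ β → β-cutoff, skip 2
E [α=5,β=+∞]: v=8
Root [α=-∞,β=+∞]: v=8
Leaves evaluated: 8 of 10.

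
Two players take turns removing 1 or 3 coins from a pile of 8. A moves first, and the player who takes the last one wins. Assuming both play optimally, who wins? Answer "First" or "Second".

W/L table (W = player to move can force a win):
i:   0  1  2  3  4  5  6  7  8
     L  W  L  W  L  W  L  W  L
Position 8 is L, so the second player wins.

Second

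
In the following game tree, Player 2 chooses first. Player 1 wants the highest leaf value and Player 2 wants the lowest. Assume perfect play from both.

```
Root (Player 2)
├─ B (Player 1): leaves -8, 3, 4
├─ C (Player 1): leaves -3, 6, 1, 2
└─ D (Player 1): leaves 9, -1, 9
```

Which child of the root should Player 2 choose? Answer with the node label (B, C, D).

B (Player 1): max(-8, 3, 4) = 4
C (Player 1): max(-3, 6, 1, 2) = 6
D (Player 1): max(9, -1, 9) = 9
Root (Player 2): min(4, 6, 9) = 4
Player 2 picks the child with the lowest value: B (value 4).

B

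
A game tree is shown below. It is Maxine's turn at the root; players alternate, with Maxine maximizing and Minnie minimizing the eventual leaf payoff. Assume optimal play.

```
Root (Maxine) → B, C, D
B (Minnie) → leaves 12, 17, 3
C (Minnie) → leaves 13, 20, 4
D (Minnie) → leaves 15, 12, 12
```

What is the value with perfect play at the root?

B (Minnie): min(12, 17, 3) = 3
C (Minnie): min(13, 20, 4) = 4
D (Minnie): min(15, 12, 12) = 12
Root (Maxine): max(3, 4, 12) = 12

12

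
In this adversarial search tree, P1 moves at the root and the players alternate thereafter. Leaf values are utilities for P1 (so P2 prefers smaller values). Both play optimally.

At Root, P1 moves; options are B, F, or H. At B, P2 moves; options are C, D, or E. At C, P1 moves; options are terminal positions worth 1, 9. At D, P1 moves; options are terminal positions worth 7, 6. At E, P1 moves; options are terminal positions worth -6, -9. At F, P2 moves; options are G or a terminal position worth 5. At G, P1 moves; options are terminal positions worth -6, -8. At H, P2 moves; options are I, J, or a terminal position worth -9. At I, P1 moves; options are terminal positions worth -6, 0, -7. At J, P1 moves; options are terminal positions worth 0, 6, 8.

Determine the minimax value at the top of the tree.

-6

C (P1): max(1, 9) = 9
D (P1): max(7, 6) = 7
E (P1): max(-6, -9) = -6
B (P2): min(9, 7, -6) = -6
G (P1): max(-6, -8) = -6
F (P2): min(-6, 5) = -6
I (P1): max(-6, 0, -7) = 0
J (P1): max(0, 6, 8) = 8
H (P2): min(0, 8, -9) = -9
Root (P1): max(-6, -6, -9) = -6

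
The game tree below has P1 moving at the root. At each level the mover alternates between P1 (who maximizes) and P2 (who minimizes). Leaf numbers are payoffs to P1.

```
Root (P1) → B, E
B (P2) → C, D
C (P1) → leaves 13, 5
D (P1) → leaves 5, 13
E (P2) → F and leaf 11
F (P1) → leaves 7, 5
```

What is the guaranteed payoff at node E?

7

F: max(7, 5) = 7
E: min(7, 11) = 7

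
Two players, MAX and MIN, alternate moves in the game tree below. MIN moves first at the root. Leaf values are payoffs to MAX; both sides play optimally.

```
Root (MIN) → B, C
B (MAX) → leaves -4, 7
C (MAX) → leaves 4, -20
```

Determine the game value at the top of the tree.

B (MAX): max(-4, 7) = 7
C (MAX): max(4, -20) = 4
Root (MIN): min(7, 4) = 4

4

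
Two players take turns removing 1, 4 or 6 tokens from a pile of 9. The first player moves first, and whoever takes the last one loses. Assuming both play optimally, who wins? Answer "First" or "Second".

W/L table (W = player to move can force a win):
i:   0  1  2  3  4  5  6  7  8  9
     W  L  W  L  W  W  L  W  L  W
Position 9 is W, so the first player wins.

First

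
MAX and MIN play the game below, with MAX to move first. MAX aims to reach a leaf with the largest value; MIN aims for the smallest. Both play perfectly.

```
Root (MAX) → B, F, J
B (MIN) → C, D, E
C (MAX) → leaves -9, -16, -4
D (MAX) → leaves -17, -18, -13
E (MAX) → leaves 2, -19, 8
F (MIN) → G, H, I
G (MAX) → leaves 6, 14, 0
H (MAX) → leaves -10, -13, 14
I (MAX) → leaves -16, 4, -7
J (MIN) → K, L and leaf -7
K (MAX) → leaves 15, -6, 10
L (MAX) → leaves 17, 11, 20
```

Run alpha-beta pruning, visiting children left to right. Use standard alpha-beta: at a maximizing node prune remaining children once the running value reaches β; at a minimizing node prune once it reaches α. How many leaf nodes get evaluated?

21

C [α=-∞,β=+∞]: v=-4
D [α=-∞,β=-4]: v=-13
E [α=-∞,β=-13]: v=2 after child 1 ≥ β → β-cutoff, skip 2
B [α=-∞,β=+∞]: v=-13
G [α=-13,β=+∞]: v=14
H [α=-13,β=14]: v=14
I [α=-13,β=14]: v=4
F [α=-13,β=+∞]: v=4
K [α=4,β=+∞]: v=15
L [α=4,β=15]: v=17 after child 1 ≥ β → β-cutoff, skip 2
J [α=4,β=+∞]: v=-7
Root [α=-∞,β=+∞]: v=4
Leaves evaluated: 21 of 25.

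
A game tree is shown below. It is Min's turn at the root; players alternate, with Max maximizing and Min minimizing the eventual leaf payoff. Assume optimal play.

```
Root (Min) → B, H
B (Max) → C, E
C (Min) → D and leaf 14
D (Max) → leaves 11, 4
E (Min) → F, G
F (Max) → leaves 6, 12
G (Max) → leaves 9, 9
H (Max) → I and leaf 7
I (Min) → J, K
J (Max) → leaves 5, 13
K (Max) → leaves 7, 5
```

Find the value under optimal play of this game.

7

D (Max): max(11, 4) = 11
C (Min): min(11, 14) = 11
F (Max): max(6, 12) = 12
G (Max): max(9, 9) = 9
E (Min): min(12, 9) = 9
B (Max): max(11, 9) = 11
J (Max): max(5, 13) = 13
K (Max): max(7, 5) = 7
I (Min): min(13, 7) = 7
H (Max): max(7, 7) = 7
Root (Min): min(11, 7) = 7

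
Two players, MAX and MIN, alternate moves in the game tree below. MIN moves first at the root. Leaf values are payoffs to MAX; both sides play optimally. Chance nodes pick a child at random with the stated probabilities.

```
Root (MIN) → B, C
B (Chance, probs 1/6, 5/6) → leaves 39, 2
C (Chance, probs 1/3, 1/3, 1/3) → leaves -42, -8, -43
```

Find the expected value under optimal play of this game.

B (Chance): 1/6·39 + 5/6·2 = 8.17
C (Chance): 1/3·-42 + 1/3·-8 + 1/3·-43 = -31
Root (MIN): min(8.17, -31) = -31

-31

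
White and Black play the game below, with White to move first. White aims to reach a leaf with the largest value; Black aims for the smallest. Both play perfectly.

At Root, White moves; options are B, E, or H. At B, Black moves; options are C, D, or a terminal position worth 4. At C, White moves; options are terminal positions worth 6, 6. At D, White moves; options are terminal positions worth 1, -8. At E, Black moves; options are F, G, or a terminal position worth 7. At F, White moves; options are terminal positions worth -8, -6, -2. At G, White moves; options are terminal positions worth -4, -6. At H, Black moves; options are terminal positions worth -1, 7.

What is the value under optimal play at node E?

F: max(-8, -6, -2) = -2
G: max(-4, -6) = -4
E: min(-2, -4, 7) = -4

-4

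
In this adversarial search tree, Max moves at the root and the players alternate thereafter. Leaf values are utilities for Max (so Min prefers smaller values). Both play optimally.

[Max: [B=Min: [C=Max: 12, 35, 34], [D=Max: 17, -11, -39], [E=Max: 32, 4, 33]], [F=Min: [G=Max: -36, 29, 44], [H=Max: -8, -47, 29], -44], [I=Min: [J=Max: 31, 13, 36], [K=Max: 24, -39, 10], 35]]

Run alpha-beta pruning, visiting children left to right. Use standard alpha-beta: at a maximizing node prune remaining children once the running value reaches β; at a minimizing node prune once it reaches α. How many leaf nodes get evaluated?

C [α=-∞,β=+∞]: v=35
D [α=-∞,β=35]: v=17
E [α=-∞,β=17]: v=32 after child 1 ≥ β → β-cutoff, skip 2
B [α=-∞,β=+∞]: v=17
G [α=17,β=+∞]: v=44
H [α=17,β=44]: v=29
F [α=17,β=+∞]: v=-44
J [α=17,β=+∞]: v=36
K [α=17,β=36]: v=24
I [α=17,β=+∞]: v=24
Root [α=-∞,β=+∞]: v=24
Leaves evaluated: 21 of 23.

21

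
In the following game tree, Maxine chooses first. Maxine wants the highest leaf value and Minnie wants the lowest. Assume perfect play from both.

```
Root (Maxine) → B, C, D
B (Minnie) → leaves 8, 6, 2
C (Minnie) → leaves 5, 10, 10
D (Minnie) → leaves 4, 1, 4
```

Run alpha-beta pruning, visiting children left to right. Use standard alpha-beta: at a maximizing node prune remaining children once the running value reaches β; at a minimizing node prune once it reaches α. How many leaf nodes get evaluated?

B [α=-∞,β=+∞]: v=2
C [α=2,β=+∞]: v=5
D [α=5,β=+∞]: v=4 after child 1 ≤ α → α-cutoff, skip 2
Root [α=-∞,β=+∞]: v=5
Leaves evaluated: 7 of 9.

7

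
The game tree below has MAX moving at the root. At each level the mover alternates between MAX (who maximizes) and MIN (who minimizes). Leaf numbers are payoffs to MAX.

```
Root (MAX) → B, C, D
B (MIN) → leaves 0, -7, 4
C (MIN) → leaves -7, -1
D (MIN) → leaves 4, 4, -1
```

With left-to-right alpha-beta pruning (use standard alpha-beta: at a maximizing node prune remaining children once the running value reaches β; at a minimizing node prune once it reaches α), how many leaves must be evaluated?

7

B [α=-∞,β=+∞]: v=-7
C [α=-7,β=+∞]: v=-7 after child 1 ≤ α → α-cutoff, skip 1
D [α=-7,β=+∞]: v=-1
Root [α=-∞,β=+∞]: v=-1
Leaves evaluated: 7 of 8.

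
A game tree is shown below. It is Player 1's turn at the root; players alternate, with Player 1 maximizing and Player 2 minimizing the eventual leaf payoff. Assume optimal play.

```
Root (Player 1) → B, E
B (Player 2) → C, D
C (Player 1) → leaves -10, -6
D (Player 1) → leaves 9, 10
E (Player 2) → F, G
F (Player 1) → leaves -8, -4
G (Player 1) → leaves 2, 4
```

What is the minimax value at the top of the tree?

C (Player 1): max(-10, -6) = -6
D (Player 1): max(9, 10) = 10
B (Player 2): min(-6, 10) = -6
F (Player 1): max(-8, -4) = -4
G (Player 1): max(2, 4) = 4
E (Player 2): min(-4, 4) = -4
Root (Player 1): max(-6, -4) = -4

-4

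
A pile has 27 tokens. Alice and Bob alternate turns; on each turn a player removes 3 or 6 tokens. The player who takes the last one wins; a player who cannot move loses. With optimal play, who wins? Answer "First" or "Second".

Second

i:   0  1  2  3  4  5  6  7  8  9 10 11 12 13 14 15 16 17 18 19 20 21 22 23 24 25 26 27
     L  L  L  W  W  W  W  W  W  L  L  L  W  W  W  W  W  W  L  L  L  W  W  W  W  W  W  L
Position 27 is L, so the second player wins.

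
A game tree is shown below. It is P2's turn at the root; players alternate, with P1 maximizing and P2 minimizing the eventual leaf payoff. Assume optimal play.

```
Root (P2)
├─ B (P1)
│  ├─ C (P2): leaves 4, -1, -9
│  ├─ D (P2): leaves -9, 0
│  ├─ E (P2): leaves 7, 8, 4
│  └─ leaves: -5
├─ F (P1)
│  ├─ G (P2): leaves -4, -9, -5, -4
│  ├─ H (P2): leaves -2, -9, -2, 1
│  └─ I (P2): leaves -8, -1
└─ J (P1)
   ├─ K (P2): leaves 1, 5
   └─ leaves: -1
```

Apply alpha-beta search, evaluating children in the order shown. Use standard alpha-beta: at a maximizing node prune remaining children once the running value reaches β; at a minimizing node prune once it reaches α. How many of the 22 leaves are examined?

C [α=-∞,β=+∞]: v=-9
D [α=-9,β=+∞]: v=-9 after child 1 ≤ α → α-cutoff, skip 1
E [α=-9,β=+∞]: v=4
B [α=-∞,β=+∞]: v=4
G [α=-∞,β=4]: v=-9
H [α=-9,β=4]: v=-9 after child 2 ≤ α → α-cutoff, skip 2
I [α=-9,β=4]: v=-8
F [α=-∞,β=4]: v=-8
K [α=-∞,β=-8]: v=1
J [α=-∞,β=-8]: v=1 after child 1 ≥ β → β-cutoff, skip 1
Root [α=-∞,β=+∞]: v=-8
Leaves evaluated: 18 of 22.

18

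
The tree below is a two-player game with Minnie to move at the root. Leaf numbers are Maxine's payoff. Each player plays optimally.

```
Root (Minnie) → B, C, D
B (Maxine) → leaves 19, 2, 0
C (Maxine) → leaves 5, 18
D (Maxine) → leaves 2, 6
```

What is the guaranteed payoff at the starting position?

B (Maxine): max(19, 2, 0) = 19
C (Maxine): max(5, 18) = 18
D (Maxine): max(2, 6) = 6
Root (Minnie): min(19, 18, 6) = 6

6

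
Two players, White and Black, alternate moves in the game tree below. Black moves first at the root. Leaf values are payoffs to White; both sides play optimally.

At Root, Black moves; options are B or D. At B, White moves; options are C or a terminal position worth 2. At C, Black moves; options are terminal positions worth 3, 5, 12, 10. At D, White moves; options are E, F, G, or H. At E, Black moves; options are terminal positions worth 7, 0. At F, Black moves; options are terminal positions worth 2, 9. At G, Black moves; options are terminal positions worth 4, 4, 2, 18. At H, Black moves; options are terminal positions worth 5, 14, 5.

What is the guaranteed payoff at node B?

3

C: min(3, 5, 12, 10) = 3
B: max(3, 2) = 3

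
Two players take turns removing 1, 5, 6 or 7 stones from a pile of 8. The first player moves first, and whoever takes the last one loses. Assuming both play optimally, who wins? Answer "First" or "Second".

First

Mark each pile size as W (mover wins) or L (mover loses):
i:   0  1  2  3  4  5  6  7  8
     W  L  W  L  W  L  W  W  W
Position 8 is W, so the first player wins.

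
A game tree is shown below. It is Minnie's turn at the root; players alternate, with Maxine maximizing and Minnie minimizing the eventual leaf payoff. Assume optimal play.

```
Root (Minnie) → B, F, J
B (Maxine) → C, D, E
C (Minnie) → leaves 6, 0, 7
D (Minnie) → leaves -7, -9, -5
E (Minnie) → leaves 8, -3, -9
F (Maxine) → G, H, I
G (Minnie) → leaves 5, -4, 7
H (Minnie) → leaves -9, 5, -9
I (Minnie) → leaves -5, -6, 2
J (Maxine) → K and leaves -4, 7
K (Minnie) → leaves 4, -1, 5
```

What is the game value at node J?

7

K: min(4, -1, 5) = -1
J: max(-1, -4, 7) = 7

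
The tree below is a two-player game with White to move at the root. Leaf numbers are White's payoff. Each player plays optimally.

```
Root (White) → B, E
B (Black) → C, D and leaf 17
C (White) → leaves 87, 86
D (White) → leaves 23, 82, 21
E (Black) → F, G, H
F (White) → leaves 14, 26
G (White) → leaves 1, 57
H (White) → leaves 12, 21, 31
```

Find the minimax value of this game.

26

C (White): max(87, 86) = 87
D (White): max(23, 82, 21) = 82
B (Black): min(87, 82, 17) = 17
F (White): max(14, 26) = 26
G (White): max(1, 57) = 57
H (White): max(12, 21, 31) = 31
E (Black): min(26, 57, 31) = 26
Root (White): max(17, 26) = 26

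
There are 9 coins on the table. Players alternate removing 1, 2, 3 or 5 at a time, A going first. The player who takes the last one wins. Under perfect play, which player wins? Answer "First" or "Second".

First

i:   0  1  2  3  4  5  6  7  8  9
     L  W  W  W  L  W  W  W  L  W
Position 9 is W, so the first player wins.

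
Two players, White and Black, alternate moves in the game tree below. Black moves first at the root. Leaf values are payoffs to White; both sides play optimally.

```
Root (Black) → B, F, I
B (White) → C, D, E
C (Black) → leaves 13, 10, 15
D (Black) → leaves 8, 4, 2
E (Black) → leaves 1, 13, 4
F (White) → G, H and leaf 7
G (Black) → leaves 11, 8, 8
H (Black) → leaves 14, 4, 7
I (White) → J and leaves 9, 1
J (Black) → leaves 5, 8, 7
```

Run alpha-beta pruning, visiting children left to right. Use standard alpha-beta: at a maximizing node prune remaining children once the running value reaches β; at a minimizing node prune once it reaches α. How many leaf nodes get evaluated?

C [α=-∞,β=+∞]: v=10
D [α=10,β=+∞]: v=8 after child 1 ≤ α → α-cutoff, skip 2
E [α=10,β=+∞]: v=1 after child 1 ≤ α → α-cutoff, skip 2
B [α=-∞,β=+∞]: v=10
G [α=-∞,β=10]: v=8
H [α=8,β=10]: v=4 after child 2 ≤ α → α-cutoff, skip 1
F [α=-∞,β=10]: v=8
J [α=-∞,β=8]: v=5
I [α=-∞,β=8]: v=9 after child 2 ≥ β → β-cutoff, skip 1
Root [α=-∞,β=+∞]: v=8
Leaves evaluated: 15 of 21.

15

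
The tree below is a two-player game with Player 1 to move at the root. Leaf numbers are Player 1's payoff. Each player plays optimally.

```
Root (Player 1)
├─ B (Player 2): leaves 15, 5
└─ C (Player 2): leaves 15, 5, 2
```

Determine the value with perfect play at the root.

B (Player 2): min(15, 5) = 5
C (Player 2): min(15, 5, 2) = 2
Root (Player 1): max(5, 2) = 5

5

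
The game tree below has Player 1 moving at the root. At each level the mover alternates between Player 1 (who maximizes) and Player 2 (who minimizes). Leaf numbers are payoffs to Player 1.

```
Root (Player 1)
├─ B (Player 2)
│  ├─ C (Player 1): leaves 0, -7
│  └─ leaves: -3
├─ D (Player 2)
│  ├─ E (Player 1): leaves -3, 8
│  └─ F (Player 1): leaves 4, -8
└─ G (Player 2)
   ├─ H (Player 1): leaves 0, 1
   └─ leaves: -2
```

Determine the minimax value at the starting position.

4

C (Player 1): max(0, -7) = 0
B (Player 2): min(0, -3) = -3
E (Player 1): max(-3, 8) = 8
F (Player 1): max(4, -8) = 4
D (Player 2): min(8, 4) = 4
H (Player 1): max(0, 1) = 1
G (Player 2): min(1, -2) = -2
Root (Player 1): max(-3, 4, -2) = 4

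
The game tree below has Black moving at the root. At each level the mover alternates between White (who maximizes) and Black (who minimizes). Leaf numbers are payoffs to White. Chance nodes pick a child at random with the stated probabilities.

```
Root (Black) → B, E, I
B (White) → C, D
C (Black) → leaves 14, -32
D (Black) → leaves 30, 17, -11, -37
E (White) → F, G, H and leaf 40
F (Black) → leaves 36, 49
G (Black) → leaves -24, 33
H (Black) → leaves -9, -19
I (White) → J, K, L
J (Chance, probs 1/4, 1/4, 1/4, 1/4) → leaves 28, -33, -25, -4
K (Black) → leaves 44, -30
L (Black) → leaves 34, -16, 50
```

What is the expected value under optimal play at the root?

-32

C (Black): min(14, -32) = -32
D (Black): min(30, 17, -11, -37) = -37
B (White): max(-32, -37) = -32
F (Black): min(36, 49) = 36
G (Black): min(-24, 33) = -24
H (Black): min(-9, -19) = -19
E (White): max(36, -24, -19, 40) = 40
J (Chance): 1/4·28 + 1/4·-33 + 1/4·-25 + 1/4·-4 = -8.5
K (Black): min(44, -30) = -30
L (Black): min(34, -16, 50) = -16
I (White): max(-8.5, -30, -16) = -8.5
Root (Black): min(-32, 40, -8.5) = -32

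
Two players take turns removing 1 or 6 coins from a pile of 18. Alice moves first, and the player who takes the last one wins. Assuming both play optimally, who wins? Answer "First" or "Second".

Second

Compute winning (W) and losing (L) positions by backward induction:
i:   0  1  2  3  4  5  6  7  8  9 10 11 12 13 14 15 16 17 18
     L  W  L  W  L  W  W  L  W  L  W  L  W  W  L  W  L  W  L
Position 18 is L, so the second player wins.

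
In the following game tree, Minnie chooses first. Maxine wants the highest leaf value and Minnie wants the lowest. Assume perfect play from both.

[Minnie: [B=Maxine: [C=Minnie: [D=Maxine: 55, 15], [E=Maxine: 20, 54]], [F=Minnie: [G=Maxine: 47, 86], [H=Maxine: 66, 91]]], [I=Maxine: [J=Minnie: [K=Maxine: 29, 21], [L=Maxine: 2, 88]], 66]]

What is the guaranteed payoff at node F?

G: max(47, 86) = 86
H: max(66, 91) = 91
F: min(86, 91) = 86

86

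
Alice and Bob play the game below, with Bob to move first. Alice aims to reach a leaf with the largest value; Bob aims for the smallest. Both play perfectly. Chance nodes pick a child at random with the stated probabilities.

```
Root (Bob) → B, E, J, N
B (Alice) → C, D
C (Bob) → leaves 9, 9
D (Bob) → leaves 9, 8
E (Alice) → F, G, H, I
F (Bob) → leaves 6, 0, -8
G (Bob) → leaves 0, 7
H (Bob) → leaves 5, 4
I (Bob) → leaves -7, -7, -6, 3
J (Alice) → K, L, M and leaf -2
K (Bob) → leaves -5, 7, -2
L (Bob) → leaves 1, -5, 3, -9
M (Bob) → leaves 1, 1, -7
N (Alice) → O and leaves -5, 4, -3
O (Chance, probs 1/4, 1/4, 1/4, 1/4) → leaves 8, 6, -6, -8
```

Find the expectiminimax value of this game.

-2

C (Bob): min(9, 9) = 9
D (Bob): min(9, 8) = 8
B (Alice): max(9, 8) = 9
F (Bob): min(6, 0, -8) = -8
G (Bob): min(0, 7) = 0
H (Bob): min(5, 4) = 4
I (Bob): min(-7, -7, -6, 3) = -7
E (Alice): max(-8, 0, 4, -7) = 4
K (Bob): min(-5, 7, -2) = -5
L (Bob): min(1, -5, 3, -9) = -9
M (Bob): min(1, 1, -7) = -7
J (Alice): max(-5, -9, -7, -2) = -2
O (Chance): 1/4·8 + 1/4·6 + 1/4·-6 + 1/4·-8 = 0
N (Alice): max(0, -5, 4, -3) = 4
Root (Bob): min(9, 4, -2, 4) = -2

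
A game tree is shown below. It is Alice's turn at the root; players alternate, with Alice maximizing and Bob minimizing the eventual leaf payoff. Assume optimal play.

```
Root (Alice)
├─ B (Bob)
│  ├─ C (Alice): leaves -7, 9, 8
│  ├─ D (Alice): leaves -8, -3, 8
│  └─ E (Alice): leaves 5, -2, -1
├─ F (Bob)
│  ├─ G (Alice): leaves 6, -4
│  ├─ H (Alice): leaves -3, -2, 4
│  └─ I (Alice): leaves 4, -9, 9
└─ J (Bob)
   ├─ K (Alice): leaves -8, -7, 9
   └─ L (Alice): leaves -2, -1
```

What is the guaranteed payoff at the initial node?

5

C (Alice): max(-7, 9, 8) = 9
D (Alice): max(-8, -3, 8) = 8
E (Alice): max(5, -2, -1) = 5
B (Bob): min(9, 8, 5) = 5
G (Alice): max(6, -4) = 6
H (Alice): max(-3, -2, 4) = 4
I (Alice): max(4, -9, 9) = 9
F (Bob): min(6, 4, 9) = 4
K (Alice): max(-8, -7, 9) = 9
L (Alice): max(-2, -1) = -1
J (Bob): min(9, -1) = -1
Root (Alice): max(5, 4, -1) = 5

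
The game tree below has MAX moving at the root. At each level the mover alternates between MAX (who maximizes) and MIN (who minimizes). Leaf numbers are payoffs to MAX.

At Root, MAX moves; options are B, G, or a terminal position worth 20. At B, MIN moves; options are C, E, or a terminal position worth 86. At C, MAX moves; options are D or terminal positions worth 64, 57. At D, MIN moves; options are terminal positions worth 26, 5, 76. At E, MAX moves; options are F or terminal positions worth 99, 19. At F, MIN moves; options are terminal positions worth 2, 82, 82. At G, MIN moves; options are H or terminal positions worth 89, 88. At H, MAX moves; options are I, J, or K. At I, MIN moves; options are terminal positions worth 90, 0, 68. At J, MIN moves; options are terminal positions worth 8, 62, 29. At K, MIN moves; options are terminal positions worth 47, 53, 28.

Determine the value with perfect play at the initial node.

D (MIN): min(26, 5, 76) = 5
C (MAX): max(5, 64, 57) = 64
F (MIN): min(2, 82, 82) = 2
E (MAX): max(2, 99, 19) = 99
B (MIN): min(64, 99, 86) = 64
I (MIN): min(90, 0, 68) = 0
J (MIN): min(8, 62, 29) = 8
K (MIN): min(47, 53, 28) = 28
H (MAX): max(0, 8, 28) = 28
G (MIN): min(28, 89, 88) = 28
Root (MAX): max(64, 28, 20) = 64

64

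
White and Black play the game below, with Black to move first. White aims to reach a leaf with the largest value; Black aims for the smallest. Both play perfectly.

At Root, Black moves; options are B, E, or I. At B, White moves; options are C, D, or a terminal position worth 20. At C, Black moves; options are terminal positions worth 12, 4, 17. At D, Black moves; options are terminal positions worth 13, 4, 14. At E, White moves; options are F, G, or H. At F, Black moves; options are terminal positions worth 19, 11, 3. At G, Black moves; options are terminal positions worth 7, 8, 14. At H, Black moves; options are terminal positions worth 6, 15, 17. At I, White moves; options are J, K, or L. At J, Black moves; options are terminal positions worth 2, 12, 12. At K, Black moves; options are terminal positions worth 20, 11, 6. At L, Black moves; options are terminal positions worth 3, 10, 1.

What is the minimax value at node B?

C: min(12, 4, 17) = 4
D: min(13, 4, 14) = 4
B: max(4, 4, 20) = 20

20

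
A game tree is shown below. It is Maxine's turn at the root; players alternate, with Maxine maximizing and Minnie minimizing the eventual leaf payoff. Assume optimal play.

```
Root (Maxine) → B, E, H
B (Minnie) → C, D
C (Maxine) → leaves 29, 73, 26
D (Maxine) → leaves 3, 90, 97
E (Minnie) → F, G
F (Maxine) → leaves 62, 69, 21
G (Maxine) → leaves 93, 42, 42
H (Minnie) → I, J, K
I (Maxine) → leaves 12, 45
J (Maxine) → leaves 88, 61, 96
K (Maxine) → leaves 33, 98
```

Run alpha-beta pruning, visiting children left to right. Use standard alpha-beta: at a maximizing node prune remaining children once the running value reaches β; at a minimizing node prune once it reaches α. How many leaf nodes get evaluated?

10

C [α=-∞,β=+∞]: v=73
D [α=-∞,β=73]: v=90 after child 2 ≥ β → β-cutoff, skip 1
B [α=-∞,β=+∞]: v=73
F [α=73,β=+∞]: v=69
E [α=73,β=+∞]: v=69 after child 1 ≤ α → α-cutoff, skip 1
I [α=73,β=+∞]: v=45
H [α=73,β=+∞]: v=45 after child 1 ≤ α → α-cutoff, skip 2
Root [α=-∞,β=+∞]: v=73
Leaves evaluated: 10 of 19.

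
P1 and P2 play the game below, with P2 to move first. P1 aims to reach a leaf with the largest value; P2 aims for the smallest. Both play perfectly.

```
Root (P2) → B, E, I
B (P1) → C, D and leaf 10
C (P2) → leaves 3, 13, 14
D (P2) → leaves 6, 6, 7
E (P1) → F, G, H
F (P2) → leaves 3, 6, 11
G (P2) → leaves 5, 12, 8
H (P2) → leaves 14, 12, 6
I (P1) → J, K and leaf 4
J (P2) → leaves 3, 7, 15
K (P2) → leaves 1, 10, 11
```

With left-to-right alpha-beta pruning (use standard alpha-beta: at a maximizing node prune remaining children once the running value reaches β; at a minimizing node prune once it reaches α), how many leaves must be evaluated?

21

C [α=-∞,β=+∞]: v=3
D [α=3,β=+∞]: v=6
B [α=-∞,β=+∞]: v=10
F [α=-∞,β=10]: v=3
G [α=3,β=10]: v=5
H [α=5,β=10]: v=6
E [α=-∞,β=10]: v=6
J [α=-∞,β=6]: v=3
K [α=3,β=6]: v=1 after child 1 ≤ α → α-cutoff, skip 2
I [α=-∞,β=6]: v=4
Root [α=-∞,β=+∞]: v=4
Leaves evaluated: 21 of 23.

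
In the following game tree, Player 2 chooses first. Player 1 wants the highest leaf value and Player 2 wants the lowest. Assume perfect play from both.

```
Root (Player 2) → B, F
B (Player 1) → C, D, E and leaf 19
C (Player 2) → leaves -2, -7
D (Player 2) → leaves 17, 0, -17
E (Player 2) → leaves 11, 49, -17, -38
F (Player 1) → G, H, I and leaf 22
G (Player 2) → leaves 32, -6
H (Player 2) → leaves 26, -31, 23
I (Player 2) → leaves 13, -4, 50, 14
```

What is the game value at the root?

C (Player 2): min(-2, -7) = -7
D (Player 2): min(17, 0, -17) = -17
E (Player 2): min(11, 49, -17, -38) = -38
B (Player 1): max(-7, -17, -38, 19) = 19
G (Player 2): min(32, -6) = -6
H (Player 2): min(26, -31, 23) = -31
I (Player 2): min(13, -4, 50, 14) = -4
F (Player 1): max(-6, -31, -4, 22) = 22
Root (Player 2): min(19, 22) = 19

19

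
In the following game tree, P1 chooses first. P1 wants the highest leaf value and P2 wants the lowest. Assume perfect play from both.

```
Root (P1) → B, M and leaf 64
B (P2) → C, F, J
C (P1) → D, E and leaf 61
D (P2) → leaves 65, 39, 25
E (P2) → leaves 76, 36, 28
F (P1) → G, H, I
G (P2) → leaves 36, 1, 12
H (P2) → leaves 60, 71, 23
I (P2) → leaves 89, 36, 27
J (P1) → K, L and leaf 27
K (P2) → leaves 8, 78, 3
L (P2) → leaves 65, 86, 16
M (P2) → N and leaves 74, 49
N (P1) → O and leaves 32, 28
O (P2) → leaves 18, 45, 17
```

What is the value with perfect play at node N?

32

O: min(18, 45, 17) = 17
N: max(17, 32, 28) = 32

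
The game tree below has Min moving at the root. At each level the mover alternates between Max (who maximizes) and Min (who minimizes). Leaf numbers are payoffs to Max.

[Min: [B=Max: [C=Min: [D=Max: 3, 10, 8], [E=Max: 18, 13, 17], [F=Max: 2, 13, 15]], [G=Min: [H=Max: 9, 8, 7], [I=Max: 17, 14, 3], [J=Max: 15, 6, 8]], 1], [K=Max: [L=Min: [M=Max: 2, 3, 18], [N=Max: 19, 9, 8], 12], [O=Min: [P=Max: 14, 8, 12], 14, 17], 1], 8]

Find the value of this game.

D (Max): max(3, 10, 8) = 10
E (Max): max(18, 13, 17) = 18
F (Max): max(2, 13, 15) = 15
C (Min): min(10, 18, 15) = 10
H (Max): max(9, 8, 7) = 9
I (Max): max(17, 14, 3) = 17
J (Max): max(15, 6, 8) = 15
G (Min): min(9, 17, 15) = 9
B (Max): max(10, 9, 1) = 10
M (Max): max(2, 3, 18) = 18
N (Max): max(19, 9, 8) = 19
L (Min): min(18, 19, 12) = 12
P (Max): max(14, 8, 12) = 14
O (Min): min(14, 14, 17) = 14
K (Max): max(12, 14, 1) = 14
Root (Min): min(10, 14, 8) = 8

8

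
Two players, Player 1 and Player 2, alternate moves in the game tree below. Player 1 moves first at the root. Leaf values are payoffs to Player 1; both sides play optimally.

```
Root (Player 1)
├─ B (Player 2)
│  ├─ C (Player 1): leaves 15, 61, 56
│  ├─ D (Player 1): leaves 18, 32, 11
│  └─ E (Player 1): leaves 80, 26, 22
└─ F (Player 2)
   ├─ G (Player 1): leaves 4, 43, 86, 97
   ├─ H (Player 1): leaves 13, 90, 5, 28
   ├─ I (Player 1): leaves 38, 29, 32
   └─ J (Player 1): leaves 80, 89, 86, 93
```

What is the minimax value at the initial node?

C (Player 1): max(15, 61, 56) = 61
D (Player 1): max(18, 32, 11) = 32
E (Player 1): max(80, 26, 22) = 80
B (Player 2): min(61, 32, 80) = 32
G (Player 1): max(4, 43, 86, 97) = 97
H (Player 1): max(13, 90, 5, 28) = 90
I (Player 1): max(38, 29, 32) = 38
J (Player 1): max(80, 89, 86, 93) = 93
F (Player 2): min(97, 90, 38, 93) = 38
Root (Player 1): max(32, 38) = 38

38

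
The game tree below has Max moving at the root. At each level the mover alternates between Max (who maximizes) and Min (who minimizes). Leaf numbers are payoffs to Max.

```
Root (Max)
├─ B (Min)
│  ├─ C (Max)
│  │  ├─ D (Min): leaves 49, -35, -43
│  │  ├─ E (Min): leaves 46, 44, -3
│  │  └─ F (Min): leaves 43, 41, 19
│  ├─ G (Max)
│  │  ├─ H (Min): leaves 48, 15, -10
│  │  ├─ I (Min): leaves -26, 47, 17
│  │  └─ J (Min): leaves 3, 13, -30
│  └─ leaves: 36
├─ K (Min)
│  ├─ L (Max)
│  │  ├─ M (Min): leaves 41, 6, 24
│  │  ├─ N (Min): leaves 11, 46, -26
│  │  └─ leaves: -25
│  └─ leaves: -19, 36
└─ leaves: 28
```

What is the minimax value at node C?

D: min(49, -35, -43) = -43
E: min(46, 44, -3) = -3
F: min(43, 41, 19) = 19
C: max(-43, -3, 19) = 19

19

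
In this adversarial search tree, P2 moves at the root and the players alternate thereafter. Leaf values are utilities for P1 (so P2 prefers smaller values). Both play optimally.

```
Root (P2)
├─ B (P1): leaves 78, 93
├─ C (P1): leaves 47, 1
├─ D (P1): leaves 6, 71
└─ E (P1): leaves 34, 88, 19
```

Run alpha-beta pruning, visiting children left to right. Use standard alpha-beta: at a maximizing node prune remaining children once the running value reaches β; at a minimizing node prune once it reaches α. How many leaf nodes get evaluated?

8

B [α=-∞,β=+∞]: v=93
C [α=-∞,β=93]: v=47
D [α=-∞,β=47]: v=71
E [α=-∞,β=47]: v=88 after child 2 ≥ β → β-cutoff, skip 1
Root [α=-∞,β=+∞]: v=47
Leaves evaluated: 8 of 9.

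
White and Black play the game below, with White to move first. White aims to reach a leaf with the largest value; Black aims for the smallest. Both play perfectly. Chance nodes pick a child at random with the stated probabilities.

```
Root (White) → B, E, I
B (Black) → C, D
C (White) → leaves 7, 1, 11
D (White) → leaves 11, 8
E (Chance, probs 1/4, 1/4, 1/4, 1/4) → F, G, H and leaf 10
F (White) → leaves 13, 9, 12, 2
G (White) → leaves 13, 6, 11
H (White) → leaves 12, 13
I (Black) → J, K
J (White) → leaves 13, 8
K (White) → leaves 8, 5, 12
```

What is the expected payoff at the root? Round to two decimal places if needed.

12.25

C (White): max(7, 1, 11) = 11
D (White): max(11, 8) = 11
B (Black): min(11, 11) = 11
F (White): max(13, 9, 12, 2) = 13
G (White): max(13, 6, 11) = 13
H (White): max(12, 13) = 13
E (Chance): 1/4·13 + 1/4·13 + 1/4·13 + 1/4·10 = 12.25
J (White): max(13, 8) = 13
K (White): max(8, 5, 12) = 12
I (Black): min(13, 12) = 12
Root (White): max(11, 12.25, 12) = 12.25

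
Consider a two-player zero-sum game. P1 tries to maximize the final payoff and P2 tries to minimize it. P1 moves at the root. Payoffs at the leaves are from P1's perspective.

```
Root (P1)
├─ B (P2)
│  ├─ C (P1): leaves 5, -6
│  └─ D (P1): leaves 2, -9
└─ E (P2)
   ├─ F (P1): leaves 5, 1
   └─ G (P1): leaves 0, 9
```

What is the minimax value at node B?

2

C: max(5, -6) = 5
D: max(2, -9) = 2
B: min(5, 2) = 2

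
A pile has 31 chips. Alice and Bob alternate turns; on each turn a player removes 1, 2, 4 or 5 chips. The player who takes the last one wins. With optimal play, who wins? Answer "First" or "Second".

Compute winning (W) and losing (L) positions by backward induction:
i:   0  1  2  3  4  5  6  7  8  9 10 11 12 13 14 15 16 17 18 19 20 21 22 23 24 25 26 27 28 29 30 31
     L  W  W  L  W  W  L  W  W  L  W  W  L  W  W  L  W  W  L  W  W  L  W  W  L  W  W  L  W  W  L  W
Position 31 is W, so the first player wins.

First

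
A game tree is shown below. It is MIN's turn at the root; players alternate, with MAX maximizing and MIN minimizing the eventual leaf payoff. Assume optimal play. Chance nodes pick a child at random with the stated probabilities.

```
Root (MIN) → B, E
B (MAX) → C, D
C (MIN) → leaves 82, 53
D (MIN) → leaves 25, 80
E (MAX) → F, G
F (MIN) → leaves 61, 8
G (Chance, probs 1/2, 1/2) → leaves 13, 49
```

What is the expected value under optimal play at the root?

31

C (MIN): min(82, 53) = 53
D (MIN): min(25, 80) = 25
B (MAX): max(53, 25) = 53
F (MIN): min(61, 8) = 8
G (Chance): 1/2·13 + 1/2·49 = 31
E (MAX): max(8, 31) = 31
Root (MIN): min(53, 31) = 31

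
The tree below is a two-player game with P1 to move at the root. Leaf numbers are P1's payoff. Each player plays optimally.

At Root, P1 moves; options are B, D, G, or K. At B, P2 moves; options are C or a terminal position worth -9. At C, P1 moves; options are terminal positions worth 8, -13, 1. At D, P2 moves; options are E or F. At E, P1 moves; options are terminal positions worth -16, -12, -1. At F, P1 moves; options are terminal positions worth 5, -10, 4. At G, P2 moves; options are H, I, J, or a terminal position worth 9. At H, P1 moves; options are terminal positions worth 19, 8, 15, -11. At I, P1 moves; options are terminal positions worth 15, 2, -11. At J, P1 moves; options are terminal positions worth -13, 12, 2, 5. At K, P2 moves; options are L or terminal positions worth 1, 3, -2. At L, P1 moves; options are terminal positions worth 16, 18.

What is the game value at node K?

-2

L: max(16, 18) = 18
K: min(18, 1, 3, -2) = -2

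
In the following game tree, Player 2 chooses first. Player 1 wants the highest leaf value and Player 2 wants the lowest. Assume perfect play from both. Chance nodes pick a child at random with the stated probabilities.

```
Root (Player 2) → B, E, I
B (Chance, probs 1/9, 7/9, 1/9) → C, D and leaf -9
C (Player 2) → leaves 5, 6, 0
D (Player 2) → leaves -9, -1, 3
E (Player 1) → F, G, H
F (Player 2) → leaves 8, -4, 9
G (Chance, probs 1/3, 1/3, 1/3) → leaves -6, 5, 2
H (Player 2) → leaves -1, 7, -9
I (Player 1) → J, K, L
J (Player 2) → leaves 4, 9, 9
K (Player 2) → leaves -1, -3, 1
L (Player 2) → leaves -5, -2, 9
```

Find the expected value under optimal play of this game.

C (Player 2): min(5, 6, 0) = 0
D (Player 2): min(-9, -1, 3) = -9
B (Chance): 1/9·0 + 7/9·-9 + 1/9·-9 = -8
F (Player 2): min(8, -4, 9) = -4
G (Chance): 1/3·-6 + 1/3·5 + 1/3·2 = 0.33
H (Player 2): min(-1, 7, -9) = -9
E (Player 1): max(-4, 0.33, -9) = 0.33
J (Player 2): min(4, 9, 9) = 4
K (Player 2): min(-1, -3, 1) = -3
L (Player 2): min(-5, -2, 9) = -5
I (Player 1): max(4, -3, -5) = 4
Root (Player 2): min(-8, 0.33, 4) = -8

-8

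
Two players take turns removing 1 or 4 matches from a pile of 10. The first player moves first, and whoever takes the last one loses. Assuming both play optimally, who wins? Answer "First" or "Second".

Compute winning (W) and losing (L) positions by backward induction:
i:   0  1  2  3  4  5  6  7  8  9 10
     W  L  W  L  W  W  L  W  L  W  W
Position 10 is W, so the first player wins.

First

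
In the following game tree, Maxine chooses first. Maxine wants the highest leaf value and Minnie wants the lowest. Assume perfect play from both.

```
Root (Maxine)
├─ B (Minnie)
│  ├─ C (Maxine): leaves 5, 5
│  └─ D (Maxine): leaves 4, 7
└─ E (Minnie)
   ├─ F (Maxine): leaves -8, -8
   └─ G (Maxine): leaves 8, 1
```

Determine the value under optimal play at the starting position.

5

C (Maxine): max(5, 5) = 5
D (Maxine): max(4, 7) = 7
B (Minnie): min(5, 7) = 5
F (Maxine): max(-8, -8) = -8
G (Maxine): max(8, 1) = 8
E (Minnie): min(-8, 8) = -8
Root (Maxine): max(5, -8) = 5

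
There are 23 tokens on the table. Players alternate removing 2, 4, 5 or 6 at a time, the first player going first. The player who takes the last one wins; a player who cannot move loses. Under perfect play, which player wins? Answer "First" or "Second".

W/L table (W = player to move can force a win):
i:   0  1  2  3  4  5  6  7  8  9 10 11 12 13 14 15 16 17 18 19 20 21 22 23
     L  L  W  W  W  W  W  W  L  L  W  W  W  W  W  W  L  L  W  W  W  W  W  W
Position 23 is W, so the first player wins.

First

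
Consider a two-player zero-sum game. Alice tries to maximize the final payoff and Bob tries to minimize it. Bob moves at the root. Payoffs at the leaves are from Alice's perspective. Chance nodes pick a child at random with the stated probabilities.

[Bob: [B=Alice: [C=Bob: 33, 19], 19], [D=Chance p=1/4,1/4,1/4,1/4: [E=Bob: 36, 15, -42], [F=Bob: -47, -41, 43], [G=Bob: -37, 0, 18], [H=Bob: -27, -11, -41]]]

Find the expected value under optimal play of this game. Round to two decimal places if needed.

C (Bob): min(33, 19) = 19
B (Alice): max(19, 19) = 19
E (Bob): min(36, 15, -42) = -42
F (Bob): min(-47, -41, 43) = -47
G (Bob): min(-37, 0, 18) = -37
H (Bob): min(-27, -11, -41) = -41
D (Chance): 1/4·-42 + 1/4·-47 + 1/4·-37 + 1/4·-41 = -41.75
Root (Bob): min(19, -41.75) = -41.75

-41.75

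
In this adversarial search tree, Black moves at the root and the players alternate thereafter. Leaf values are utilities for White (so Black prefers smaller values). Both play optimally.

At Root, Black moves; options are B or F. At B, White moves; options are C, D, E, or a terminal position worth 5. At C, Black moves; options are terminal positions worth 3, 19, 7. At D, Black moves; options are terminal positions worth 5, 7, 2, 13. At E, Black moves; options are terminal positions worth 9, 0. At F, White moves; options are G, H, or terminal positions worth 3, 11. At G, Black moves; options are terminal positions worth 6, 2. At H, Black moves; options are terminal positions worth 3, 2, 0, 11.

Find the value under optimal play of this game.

5

C (Black): min(3, 19, 7) = 3
D (Black): min(5, 7, 2, 13) = 2
E (Black): min(9, 0) = 0
B (White): max(3, 2, 0, 5) = 5
G (Black): min(6, 2) = 2
H (Black): min(3, 2, 0, 11) = 0
F (White): max(2, 0, 3, 11) = 11
Root (Black): min(5, 11) = 5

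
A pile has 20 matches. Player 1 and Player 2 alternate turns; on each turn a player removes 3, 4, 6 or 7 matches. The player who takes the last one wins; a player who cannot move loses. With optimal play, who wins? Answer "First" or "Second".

W/L table (W = player to move can force a win):
i:   0  1  2  3  4  5  6  7  8  9 10 11 12 13 14 15 16 17 18 19 20
     L  L  L  W  W  W  W  W  W  W  L  L  L  W  W  W  W  W  W  W  L
Position 20 is L, so the second player wins.

Second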